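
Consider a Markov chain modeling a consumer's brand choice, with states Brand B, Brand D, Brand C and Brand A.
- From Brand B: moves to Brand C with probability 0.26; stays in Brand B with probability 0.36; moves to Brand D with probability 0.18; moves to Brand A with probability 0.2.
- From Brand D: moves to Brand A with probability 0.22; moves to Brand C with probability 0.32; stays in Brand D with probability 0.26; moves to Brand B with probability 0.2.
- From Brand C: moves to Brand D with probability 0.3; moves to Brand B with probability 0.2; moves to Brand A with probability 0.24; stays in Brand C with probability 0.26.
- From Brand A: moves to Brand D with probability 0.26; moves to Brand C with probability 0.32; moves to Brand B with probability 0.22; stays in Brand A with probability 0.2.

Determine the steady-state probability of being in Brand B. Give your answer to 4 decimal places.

Let the stationary distribution be π with π = πP and π_1 + π_2 + π_3 + π_4 = 1.
π_1 = 0.36·π_1 + 0.2·π_2 + 0.2·π_3 + 0.22·π_4
π_2 = 0.18·π_1 + 0.26·π_2 + 0.3·π_3 + 0.26·π_4
π_3 = 0.26·π_1 + 0.32·π_2 + 0.26·π_3 + 0.32·π_4
Solving with the normalization constraint gives π = (0.2433, 0.2521, 0.2881, 0.2166).
So the stationary probability of Brand B is 0.2433.

0.2433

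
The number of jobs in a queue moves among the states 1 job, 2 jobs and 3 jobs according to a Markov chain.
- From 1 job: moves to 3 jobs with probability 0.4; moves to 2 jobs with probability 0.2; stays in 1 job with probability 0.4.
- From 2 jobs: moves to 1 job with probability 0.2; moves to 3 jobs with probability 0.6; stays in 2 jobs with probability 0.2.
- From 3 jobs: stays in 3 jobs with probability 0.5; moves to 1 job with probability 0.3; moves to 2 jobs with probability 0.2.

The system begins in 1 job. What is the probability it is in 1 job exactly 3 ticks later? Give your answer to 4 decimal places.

Propagate the distribution vector 3 ticks from 1 job.
After 0 ticks: (1.0000, 0.0000, 0.0000)
After 1 tick: (0.4000, 0.2000, 0.4000)
After 2 ticks: (0.3200, 0.2000, 0.4800)
After 3 ticks: (0.3120, 0.2000, 0.4880)
P(in 1 job after 3 ticks) = 0.3120

0.3120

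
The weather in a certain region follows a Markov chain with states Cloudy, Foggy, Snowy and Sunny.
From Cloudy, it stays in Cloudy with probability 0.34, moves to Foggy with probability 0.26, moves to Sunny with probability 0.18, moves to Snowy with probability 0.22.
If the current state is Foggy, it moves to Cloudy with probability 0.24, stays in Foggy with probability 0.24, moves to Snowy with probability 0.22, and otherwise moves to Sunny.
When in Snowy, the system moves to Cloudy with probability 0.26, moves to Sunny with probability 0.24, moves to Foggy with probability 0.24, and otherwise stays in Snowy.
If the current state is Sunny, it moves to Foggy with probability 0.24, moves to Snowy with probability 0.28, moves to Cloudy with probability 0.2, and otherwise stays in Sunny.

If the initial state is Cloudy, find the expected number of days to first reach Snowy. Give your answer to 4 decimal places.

Let t(s) be the expected number of days to first reach Snowy from state s, with t(Snowy) = 0. Conditioning on the first day:
t(Cloudy) = 1 + 0.34·t(Cloudy) + 0.26·t(Foggy) + 0.18·t(Sunny)
t(Foggy) = 1 + 0.24·t(Cloudy) + 0.24·t(Foggy) + 0.3·t(Sunny)
t(Sunny) = 1 + 0.2·t(Cloudy) + 0.24·t(Foggy) + 0.28·t(Sunny)
Solving: t(Cloudy) = 4.2735, t(Foggy) = 4.2400, t(Sunny) = 3.9893.
Expected days from Cloudy to Snowy: 4.2735.

4.2735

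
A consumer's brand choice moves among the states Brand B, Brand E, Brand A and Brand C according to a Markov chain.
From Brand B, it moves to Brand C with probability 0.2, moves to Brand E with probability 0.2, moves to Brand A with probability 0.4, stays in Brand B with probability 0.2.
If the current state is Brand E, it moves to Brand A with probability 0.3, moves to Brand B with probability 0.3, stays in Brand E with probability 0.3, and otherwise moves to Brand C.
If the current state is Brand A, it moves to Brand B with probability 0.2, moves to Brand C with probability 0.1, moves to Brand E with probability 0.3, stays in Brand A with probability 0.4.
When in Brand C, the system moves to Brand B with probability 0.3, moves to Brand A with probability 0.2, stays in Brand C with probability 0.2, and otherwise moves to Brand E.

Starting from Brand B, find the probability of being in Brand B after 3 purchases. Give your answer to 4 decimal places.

Propagate the distribution vector 3 purchases from Brand B.
After 0 purchases: (1.0000, 0.0000, 0.0000, 0.0000)
After 1 purchase: (0.2000, 0.2000, 0.4000, 0.2000)
After 2 purchases: (0.2400, 0.2800, 0.3400, 0.1400)
After 3 purchases: (0.2420, 0.2760, 0.3440, 0.1380)
P(in Brand B after 3 purchases) = 0.2420

0.2420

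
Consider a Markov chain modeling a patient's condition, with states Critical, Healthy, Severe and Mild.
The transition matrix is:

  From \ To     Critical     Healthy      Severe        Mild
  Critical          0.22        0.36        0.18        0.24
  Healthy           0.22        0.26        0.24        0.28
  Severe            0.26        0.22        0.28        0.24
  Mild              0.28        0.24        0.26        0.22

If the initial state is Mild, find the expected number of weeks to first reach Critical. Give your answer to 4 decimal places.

3.8400

Let t(s) be the expected number of weeks to first reach Critical from state s, with t(Critical) = 0. Conditioning on the first week:
t(Healthy) = 1 + 0.26·t(Healthy) + 0.24·t(Severe) + 0.28·t(Mild)
t(Severe) = 1 + 0.22·t(Healthy) + 0.28·t(Severe) + 0.24·t(Mild)
t(Mild) = 1 + 0.24·t(Healthy) + 0.26·t(Severe) + 0.22·t(Mild)
Solving: t(Healthy) = 4.0736, t(Severe) = 3.9136, t(Mild) = 3.8400.
Expected weeks from Mild to Critical: 3.8400.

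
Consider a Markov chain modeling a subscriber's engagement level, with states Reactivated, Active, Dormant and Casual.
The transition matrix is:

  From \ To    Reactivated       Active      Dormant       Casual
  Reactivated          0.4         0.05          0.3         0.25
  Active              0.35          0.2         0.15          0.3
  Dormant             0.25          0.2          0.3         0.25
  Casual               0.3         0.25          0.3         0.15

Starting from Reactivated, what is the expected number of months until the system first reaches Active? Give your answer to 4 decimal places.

Let t(s) be the expected number of months to first reach Active from state s, with t(Active) = 0. Conditioning on the first month:
t(Reactivated) = 1 + 0.4·t(Reactivated) + 0.3·t(Dormant) + 0.25·t(Casual)
t(Dormant) = 1 + 0.25·t(Reactivated) + 0.3·t(Dormant) + 0.25·t(Casual)
t(Casual) = 1 + 0.3·t(Reactivated) + 0.3·t(Dormant) + 0.15·t(Casual)
Solving: t(Reactivated) = 7.1197, t(Dormant) = 6.0518, t(Casual) = 5.8252.
Expected months from Reactivated to Active: 7.1197.

7.1197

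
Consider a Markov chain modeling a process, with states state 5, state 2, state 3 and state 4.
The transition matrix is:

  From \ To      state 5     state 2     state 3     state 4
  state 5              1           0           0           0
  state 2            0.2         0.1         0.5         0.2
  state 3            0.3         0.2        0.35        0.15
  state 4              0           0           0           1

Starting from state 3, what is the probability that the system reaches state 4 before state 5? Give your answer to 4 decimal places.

0.3608

Let h(s) be the probability of absorption at state 4 starting from transient state s. Then h(state 4) = 1 and h(state 5) = 0. By first-step analysis:
h(state 2) = 0.2·0 + 0.1·h(state 2) + 0.5·h(state 3) + 0.2·1
h(state 3) = 0.3·0 + 0.2·h(state 2) + 0.35·h(state 3) + 0.15·1
Solving: h(state 2) = 0.4227, h(state 3) = 0.3608.
Starting from state 3, the probability is 0.3608.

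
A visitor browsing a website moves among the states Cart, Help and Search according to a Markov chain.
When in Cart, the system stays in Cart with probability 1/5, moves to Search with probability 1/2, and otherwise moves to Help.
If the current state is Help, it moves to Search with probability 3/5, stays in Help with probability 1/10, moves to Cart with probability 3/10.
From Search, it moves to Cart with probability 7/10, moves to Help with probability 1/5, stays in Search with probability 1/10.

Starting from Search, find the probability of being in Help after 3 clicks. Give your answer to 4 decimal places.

Propagate the distribution vector 3 clicks from Search.
After 0 clicks: (0.0000, 0.0000, 1.0000)
After 1 click: (0.7000, 0.2000, 0.1000)
After 2 clicks: (0.2700, 0.2500, 0.4800)
After 3 clicks: (0.4650, 0.2020, 0.3330)
P(in Help after 3 clicks) = 0.2020

0.2020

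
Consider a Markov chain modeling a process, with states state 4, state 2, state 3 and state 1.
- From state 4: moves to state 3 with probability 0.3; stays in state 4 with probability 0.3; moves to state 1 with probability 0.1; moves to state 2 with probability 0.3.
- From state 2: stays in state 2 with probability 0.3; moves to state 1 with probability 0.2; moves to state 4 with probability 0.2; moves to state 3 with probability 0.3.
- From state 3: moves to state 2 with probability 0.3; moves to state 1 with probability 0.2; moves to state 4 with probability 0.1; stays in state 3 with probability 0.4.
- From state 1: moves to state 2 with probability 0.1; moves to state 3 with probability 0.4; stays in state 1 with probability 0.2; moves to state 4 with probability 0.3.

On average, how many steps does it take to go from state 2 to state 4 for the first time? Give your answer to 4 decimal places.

Let t(s) be the expected number of steps to first reach state 4 from state s, with t(state 4) = 0. Conditioning on the first step:
t(state 2) = 1 + 0.3·t(state 2) + 0.3·t(state 3) + 0.2·t(state 1)
t(state 3) = 1 + 0.3·t(state 2) + 0.4·t(state 3) + 0.2·t(state 1)
t(state 1) = 1 + 0.1·t(state 2) + 0.4·t(state 3) + 0.2·t(state 1)
Solving: t(state 2) = 5.4217, t(state 3) = 6.0241, t(state 1) = 4.9398.
Expected steps from state 2 to state 4: 5.4217.

5.4217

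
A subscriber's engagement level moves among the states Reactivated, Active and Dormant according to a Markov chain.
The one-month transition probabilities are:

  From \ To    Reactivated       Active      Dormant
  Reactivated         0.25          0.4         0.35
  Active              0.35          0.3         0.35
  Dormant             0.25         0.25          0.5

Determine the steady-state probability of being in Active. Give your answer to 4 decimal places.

Let the stationary distribution be π with π = πP and π_1 + π_2 + π_3 = 1.
π_1 = 0.25·π_1 + 0.35·π_2 + 0.25·π_3
π_2 = 0.4·π_1 + 0.3·π_2 + 0.25·π_3
Solving with the normalization constraint gives π = (0.2807, 0.3075, 0.4118).
So the stationary probability of Active is 0.3075.

0.3075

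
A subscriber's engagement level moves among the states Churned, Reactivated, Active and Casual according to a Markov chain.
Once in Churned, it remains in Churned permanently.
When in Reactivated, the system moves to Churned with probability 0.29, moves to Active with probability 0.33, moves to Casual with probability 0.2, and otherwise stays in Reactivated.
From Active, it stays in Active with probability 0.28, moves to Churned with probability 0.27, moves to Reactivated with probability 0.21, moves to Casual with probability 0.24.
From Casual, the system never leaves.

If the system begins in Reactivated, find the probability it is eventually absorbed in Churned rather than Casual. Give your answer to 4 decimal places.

Let h(s) be the probability of absorption at Churned starting from transient state s. Then h(Churned) = 1 and h(Casual) = 0. By first-step analysis:
h(Reactivated) = 0.29·1 + 0.18·h(Reactivated) + 0.33·h(Active) + 0.2·0
h(Active) = 0.27·1 + 0.21·h(Reactivated) + 0.28·h(Active) + 0.24·0
Solving: h(Reactivated) = 0.5717, h(Active) = 0.5417.
Starting from Reactivated, the probability is 0.5717.

0.5717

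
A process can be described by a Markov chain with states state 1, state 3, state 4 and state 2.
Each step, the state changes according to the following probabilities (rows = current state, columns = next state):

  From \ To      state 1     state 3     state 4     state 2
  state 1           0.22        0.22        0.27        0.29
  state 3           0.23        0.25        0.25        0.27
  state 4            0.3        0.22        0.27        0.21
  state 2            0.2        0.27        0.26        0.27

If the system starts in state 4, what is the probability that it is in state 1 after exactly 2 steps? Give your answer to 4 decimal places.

Propagate the distribution vector 2 steps from state 4.
After 0 steps: (0.0000, 0.0000, 1.0000, 0.0000)
After 1 step: (0.3000, 0.2200, 0.2700, 0.2100)
After 2 steps: (0.2396, 0.2371, 0.2635, 0.2598)
P(in state 1 after 2 steps) = 0.2396

0.2396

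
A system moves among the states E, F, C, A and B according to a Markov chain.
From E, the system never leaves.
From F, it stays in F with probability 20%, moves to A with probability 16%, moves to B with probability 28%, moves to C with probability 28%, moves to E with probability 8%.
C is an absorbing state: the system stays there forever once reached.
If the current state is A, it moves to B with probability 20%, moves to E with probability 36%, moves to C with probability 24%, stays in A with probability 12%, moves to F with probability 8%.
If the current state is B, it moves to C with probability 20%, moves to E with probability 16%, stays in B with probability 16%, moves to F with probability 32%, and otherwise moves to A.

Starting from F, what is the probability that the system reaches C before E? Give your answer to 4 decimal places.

0.6417

Let h(s) be the probability of absorption at C starting from transient state s. Then h(C) = 1 and h(E) = 0. By first-step analysis:
h(F) = 0.08·0 + 0.2·h(F) + 0.28·1 + 0.16·h(A) + 0.28·h(B)
h(A) = 0.36·0 + 0.08·h(F) + 0.24·1 + 0.12·h(A) + 0.2·h(B)
h(B) = 0.16·0 + 0.32·h(F) + 0.2·1 + 0.16·h(A) + 0.16·h(B)
Solving: h(F) = 0.6417, h(A) = 0.4607, h(B) = 0.5703.
Starting from F, the probability is 0.6417.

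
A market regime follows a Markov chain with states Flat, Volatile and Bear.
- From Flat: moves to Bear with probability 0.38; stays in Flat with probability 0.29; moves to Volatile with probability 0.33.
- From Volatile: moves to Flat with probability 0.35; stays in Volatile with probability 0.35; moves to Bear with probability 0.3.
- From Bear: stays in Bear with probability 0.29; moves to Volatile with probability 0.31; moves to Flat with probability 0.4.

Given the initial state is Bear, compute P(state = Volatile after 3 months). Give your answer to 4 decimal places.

Propagate the distribution vector 3 months from Bear.
After 0 months: (0.0000, 0.0000, 1.0000)
After 1 month: (0.4000, 0.3100, 0.2900)
After 2 months: (0.3405, 0.3304, 0.3291)
After 3 months: (0.3460, 0.3300, 0.3239)
P(in Volatile after 3 months) = 0.3300

0.3300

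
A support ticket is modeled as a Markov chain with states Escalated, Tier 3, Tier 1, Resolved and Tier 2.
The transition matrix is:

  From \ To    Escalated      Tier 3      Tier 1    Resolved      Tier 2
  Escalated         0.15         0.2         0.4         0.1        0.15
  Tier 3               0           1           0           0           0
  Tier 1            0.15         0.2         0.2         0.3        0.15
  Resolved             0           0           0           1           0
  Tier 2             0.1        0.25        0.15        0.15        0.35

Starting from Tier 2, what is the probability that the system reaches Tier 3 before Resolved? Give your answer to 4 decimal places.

0.5766

Let h(s) be the probability of absorption at Tier 3 starting from transient state s. Then h(Tier 3) = 1 and h(Resolved) = 0. By first-step analysis:
h(Escalated) = 0.15·h(Escalated) + 0.2·1 + 0.4·h(Tier 1) + 0.1·0 + 0.15·h(Tier 2)
h(Tier 1) = 0.15·h(Escalated) + 0.2·1 + 0.2·h(Tier 1) + 0.3·0 + 0.15·h(Tier 2)
h(Tier 2) = 0.1·h(Escalated) + 0.25·1 + 0.15·h(Tier 1) + 0.15·0 + 0.35·h(Tier 2)
Solving: h(Escalated) = 0.5545, h(Tier 1) = 0.4621, h(Tier 2) = 0.5766.
Starting from Tier 2, the probability is 0.5766.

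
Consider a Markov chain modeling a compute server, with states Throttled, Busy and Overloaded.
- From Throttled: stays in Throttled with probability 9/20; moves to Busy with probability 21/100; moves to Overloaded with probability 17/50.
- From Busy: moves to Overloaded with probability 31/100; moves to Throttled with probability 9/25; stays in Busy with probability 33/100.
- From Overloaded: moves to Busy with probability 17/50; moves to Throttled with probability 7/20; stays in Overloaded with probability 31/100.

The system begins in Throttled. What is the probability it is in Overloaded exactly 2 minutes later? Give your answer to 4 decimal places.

Sum over the intermediate state after 1 minute:
P = P(Throttled→Throttled)·P(Throttled→Overloaded) + P(Throttled→Busy)·P(Busy→Overloaded) + P(Throttled→Overloaded)·P(Overloaded→Overloaded)
  = 0.45×0.34 + 0.21×0.31 + 0.34×0.31
  = 0.1530 + 0.0651 + 0.1054 = 0.3235

0.3235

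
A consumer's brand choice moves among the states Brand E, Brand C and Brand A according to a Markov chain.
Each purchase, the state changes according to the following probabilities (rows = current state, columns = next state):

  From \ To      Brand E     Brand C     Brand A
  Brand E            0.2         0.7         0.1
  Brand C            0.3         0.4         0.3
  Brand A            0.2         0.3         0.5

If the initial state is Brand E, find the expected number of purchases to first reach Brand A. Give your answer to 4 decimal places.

4.8148

Let t(s) be the expected number of purchases to first reach Brand A from state s, with t(Brand A) = 0. Conditioning on the first purchase:
t(Brand E) = 1 + 0.2·t(Brand E) + 0.7·t(Brand C)
t(Brand C) = 1 + 0.3·t(Brand E) + 0.4·t(Brand C)
Solving: t(Brand E) = 4.8148, t(Brand C) = 4.0741.
Expected purchases from Brand E to Brand A: 4.8148.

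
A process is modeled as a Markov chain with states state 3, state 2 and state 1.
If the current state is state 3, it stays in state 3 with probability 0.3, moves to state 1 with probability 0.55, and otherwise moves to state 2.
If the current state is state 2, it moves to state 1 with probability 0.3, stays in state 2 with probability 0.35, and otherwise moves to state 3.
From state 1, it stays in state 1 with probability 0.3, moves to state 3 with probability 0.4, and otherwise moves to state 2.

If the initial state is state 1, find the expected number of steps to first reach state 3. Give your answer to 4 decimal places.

2.6027

Let t(s) be the expected number of steps to first reach state 3 from state s, with t(state 3) = 0. Conditioning on the first step:
t(state 2) = 1 + 0.35·t(state 2) + 0.3·t(state 1)
t(state 1) = 1 + 0.3·t(state 2) + 0.3·t(state 1)
Solving: t(state 2) = 2.7397, t(state 1) = 2.6027.
Expected steps from state 1 to state 3: 2.6027.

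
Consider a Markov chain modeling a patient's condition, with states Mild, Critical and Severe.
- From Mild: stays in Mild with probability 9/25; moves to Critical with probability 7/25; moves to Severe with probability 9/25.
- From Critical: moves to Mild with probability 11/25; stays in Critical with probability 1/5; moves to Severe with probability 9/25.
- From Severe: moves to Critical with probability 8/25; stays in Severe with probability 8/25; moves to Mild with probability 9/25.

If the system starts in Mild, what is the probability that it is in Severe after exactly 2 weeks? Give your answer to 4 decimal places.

Sum over the intermediate state after 1 week:
P = P(Mild→Mild)·P(Mild→Severe) + P(Mild→Critical)·P(Critical→Severe) + P(Mild→Severe)·P(Severe→Severe)
  = 0.36×0.36 + 0.28×0.36 + 0.36×0.32
  = 0.1296 + 0.1008 + 0.1152 = 0.3456

0.3456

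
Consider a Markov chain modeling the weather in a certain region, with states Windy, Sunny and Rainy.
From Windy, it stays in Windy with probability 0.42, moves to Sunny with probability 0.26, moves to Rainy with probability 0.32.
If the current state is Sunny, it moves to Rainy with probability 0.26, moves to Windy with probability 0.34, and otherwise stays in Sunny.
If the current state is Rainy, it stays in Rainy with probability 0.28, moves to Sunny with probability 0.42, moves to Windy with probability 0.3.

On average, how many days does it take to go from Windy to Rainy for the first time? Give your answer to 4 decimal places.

3.3128

Let t(s) be the expected number of days to first reach Rainy from state s, with t(Rainy) = 0. Conditioning on the first day:
t(Windy) = 1 + 0.42·t(Windy) + 0.26·t(Sunny)
t(Sunny) = 1 + 0.34·t(Windy) + 0.4·t(Sunny)
Solving: t(Windy) = 3.3128, t(Sunny) = 3.5439.
Expected days from Windy to Rainy: 3.3128.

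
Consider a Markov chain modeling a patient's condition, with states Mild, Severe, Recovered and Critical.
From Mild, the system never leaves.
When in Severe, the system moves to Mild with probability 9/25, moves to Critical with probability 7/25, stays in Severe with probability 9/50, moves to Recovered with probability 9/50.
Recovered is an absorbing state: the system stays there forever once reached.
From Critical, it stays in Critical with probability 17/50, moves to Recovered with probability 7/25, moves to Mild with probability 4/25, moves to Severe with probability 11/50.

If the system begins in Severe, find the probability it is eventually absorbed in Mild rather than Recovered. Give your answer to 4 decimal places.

0.5888

Let h(s) be the probability of absorption at Mild starting from transient state s. Then h(Mild) = 1 and h(Recovered) = 0. By first-step analysis:
h(Severe) = 0.36·1 + 0.18·h(Severe) + 0.18·0 + 0.28·h(Critical)
h(Critical) = 0.16·1 + 0.22·h(Severe) + 0.28·0 + 0.34·h(Critical)
Solving: h(Severe) = 0.5888, h(Critical) = 0.4387.
Starting from Severe, the probability is 0.5888.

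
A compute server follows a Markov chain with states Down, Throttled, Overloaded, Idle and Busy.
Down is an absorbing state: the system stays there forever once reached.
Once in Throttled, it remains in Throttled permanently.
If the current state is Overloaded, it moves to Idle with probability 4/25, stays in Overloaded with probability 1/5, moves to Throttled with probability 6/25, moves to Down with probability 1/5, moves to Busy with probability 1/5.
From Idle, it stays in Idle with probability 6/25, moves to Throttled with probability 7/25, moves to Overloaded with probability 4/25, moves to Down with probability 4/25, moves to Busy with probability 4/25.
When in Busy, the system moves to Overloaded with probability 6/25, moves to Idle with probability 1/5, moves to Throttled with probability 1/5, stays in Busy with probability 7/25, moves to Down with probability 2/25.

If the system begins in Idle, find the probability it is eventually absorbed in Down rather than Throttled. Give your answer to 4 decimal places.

0.3713

Let h(s) be the probability of absorption at Down starting from transient state s. Then h(Down) = 1 and h(Throttled) = 0. By first-step analysis:
h(Overloaded) = 0.2·1 + 0.24·0 + 0.2·h(Overloaded) + 0.16·h(Idle) + 0.2·h(Busy)
h(Idle) = 0.16·1 + 0.28·0 + 0.16·h(Overloaded) + 0.24·h(Idle) + 0.16·h(Busy)
h(Busy) = 0.08·1 + 0.2·0 + 0.24·h(Overloaded) + 0.2·h(Idle) + 0.28·h(Busy)
Solving: h(Overloaded) = 0.4122, h(Idle) = 0.3713, h(Busy) = 0.3517.
Starting from Idle, the probability is 0.3713.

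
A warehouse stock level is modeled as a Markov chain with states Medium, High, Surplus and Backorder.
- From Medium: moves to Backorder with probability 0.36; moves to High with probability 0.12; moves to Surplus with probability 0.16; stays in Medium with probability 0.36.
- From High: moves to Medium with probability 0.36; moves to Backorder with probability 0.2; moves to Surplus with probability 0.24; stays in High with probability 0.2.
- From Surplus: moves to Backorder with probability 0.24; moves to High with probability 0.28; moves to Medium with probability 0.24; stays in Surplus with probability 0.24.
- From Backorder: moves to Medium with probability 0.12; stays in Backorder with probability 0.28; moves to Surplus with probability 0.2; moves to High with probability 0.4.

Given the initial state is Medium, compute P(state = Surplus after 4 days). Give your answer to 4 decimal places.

0.2078

Propagate the distribution vector 4 days from Medium.
After 0 days: (1.0000, 0.0000, 0.0000, 0.0000)
After 1 day: (0.3600, 0.1200, 0.1600, 0.3600)
After 2 days: (0.2544, 0.2560, 0.1968, 0.2928)
After 3 days: (0.2661, 0.2540, 0.2079, 0.2720)
After 4 days: (0.2698, 0.2497, 0.2078, 0.2727)
P(in Surplus after 4 days) = 0.2078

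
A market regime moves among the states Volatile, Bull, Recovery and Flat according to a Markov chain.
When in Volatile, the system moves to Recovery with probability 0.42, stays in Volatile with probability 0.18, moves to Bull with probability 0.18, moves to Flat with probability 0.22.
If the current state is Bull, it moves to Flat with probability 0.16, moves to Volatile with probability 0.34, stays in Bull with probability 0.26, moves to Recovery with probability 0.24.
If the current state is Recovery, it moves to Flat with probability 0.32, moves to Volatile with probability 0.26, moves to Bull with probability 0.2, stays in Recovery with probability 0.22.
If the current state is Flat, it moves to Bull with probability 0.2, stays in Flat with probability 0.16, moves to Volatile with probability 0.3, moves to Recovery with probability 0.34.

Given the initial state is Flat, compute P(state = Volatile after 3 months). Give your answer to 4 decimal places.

0.2651

Propagate the distribution vector 3 months from Flat.
After 0 months: (0.0000, 0.0000, 0.0000, 1.0000)
After 1 month: (0.3000, 0.2000, 0.3400, 0.1600)
After 2 months: (0.2584, 0.2060, 0.3032, 0.2324)
After 3 months: (0.2651, 0.2072, 0.3037, 0.2240)
P(in Volatile after 3 months) = 0.2651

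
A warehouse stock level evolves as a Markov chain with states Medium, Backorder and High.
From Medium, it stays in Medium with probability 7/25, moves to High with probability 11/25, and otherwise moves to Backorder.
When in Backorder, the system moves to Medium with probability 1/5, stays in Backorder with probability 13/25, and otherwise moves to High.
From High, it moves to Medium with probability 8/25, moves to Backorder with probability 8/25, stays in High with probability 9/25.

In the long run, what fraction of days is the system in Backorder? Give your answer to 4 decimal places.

0.3868

Let the stationary distribution be π with π = πP and π_1 + π_2 + π_3 = 1.
π_1 = 0.28·π_1 + 0.2·π_2 + 0.32·π_3
π_2 = 0.28·π_1 + 0.52·π_2 + 0.32·π_3
Solving with the normalization constraint gives π = (0.2631, 0.3868, 0.3501).
So the stationary probability of Backorder is 0.3868.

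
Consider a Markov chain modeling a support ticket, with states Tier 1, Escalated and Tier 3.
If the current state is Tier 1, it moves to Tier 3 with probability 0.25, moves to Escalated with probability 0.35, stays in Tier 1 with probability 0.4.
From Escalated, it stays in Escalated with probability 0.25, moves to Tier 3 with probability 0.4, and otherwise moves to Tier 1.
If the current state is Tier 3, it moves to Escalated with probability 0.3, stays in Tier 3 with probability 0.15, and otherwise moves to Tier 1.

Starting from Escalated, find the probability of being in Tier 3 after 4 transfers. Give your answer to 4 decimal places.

0.2690

Propagate the distribution vector 4 transfers from Escalated.
After 0 transfers: (0.0000, 1.0000, 0.0000)
After 1 transfer: (0.3500, 0.2500, 0.4000)
After 2 transfers: (0.4475, 0.3050, 0.2475)
After 3 transfers: (0.4219, 0.3071, 0.2710)
After 4 transfers: (0.4253, 0.3057, 0.2690)
P(in Tier 3 after 4 transfers) = 0.2690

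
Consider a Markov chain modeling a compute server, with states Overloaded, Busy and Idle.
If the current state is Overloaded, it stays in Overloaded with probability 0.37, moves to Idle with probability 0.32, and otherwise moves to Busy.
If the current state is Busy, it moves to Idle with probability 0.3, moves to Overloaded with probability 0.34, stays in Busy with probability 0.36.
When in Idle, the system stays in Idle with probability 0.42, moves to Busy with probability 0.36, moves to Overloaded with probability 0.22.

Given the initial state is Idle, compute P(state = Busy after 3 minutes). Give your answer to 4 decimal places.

0.3452

Propagate the distribution vector 3 minutes from Idle.
After 0 minutes: (0.0000, 0.0000, 1.0000)
After 1 minute: (0.2200, 0.3600, 0.4200)
After 2 minutes: (0.2962, 0.3490, 0.3548)
After 3 minutes: (0.3063, 0.3452, 0.3485)
P(in Busy after 3 minutes) = 0.3452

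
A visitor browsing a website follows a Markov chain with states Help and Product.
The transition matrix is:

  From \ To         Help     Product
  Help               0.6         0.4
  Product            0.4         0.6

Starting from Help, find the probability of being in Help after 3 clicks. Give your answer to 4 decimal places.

0.5040

Propagate the distribution vector 3 clicks from Help.
After 0 clicks: (1.0000, 0.0000)
After 1 click: (0.6000, 0.4000)
After 2 clicks: (0.5200, 0.4800)
After 3 clicks: (0.5040, 0.4960)
P(in Help after 3 clicks) = 0.5040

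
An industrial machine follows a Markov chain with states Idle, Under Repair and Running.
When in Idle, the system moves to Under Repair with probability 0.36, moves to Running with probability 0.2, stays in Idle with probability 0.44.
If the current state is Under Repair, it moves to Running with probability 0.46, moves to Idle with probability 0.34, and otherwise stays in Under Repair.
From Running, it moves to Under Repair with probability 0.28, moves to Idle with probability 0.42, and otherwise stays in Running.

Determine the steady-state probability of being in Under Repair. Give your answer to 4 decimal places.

Let the stationary distribution be π with π = πP and π_1 + π_2 + π_3 = 1.
π_1 = 0.44·π_1 + 0.34·π_2 + 0.42·π_3
π_2 = 0.36·π_1 + 0.2·π_2 + 0.28·π_3
Solving with the normalization constraint gives π = (0.4050, 0.2893, 0.3058).
So the stationary probability of Under Repair is 0.2893.

0.2893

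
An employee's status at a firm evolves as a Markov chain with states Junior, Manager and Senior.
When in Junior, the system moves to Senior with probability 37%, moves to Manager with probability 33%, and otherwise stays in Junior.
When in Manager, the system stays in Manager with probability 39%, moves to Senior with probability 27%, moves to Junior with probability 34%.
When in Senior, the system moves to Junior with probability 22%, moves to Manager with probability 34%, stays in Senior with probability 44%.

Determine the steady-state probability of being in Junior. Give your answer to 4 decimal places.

0.2854

Let the stationary distribution be π with π = πP and π_1 + π_2 + π_3 = 1.
π_1 = 0.3·π_1 + 0.34·π_2 + 0.22·π_3
π_2 = 0.33·π_1 + 0.39·π_2 + 0.34·π_3
Solving with the normalization constraint gives π = (0.2854, 0.3549, 0.3597).
So the stationary probability of Junior is 0.2854.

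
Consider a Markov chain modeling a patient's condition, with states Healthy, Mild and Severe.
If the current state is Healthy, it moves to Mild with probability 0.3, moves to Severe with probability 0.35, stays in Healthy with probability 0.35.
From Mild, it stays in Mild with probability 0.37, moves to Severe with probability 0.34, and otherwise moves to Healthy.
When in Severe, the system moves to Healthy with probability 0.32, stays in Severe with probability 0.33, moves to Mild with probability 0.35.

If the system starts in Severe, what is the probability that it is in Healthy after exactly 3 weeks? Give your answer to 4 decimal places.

Propagate the distribution vector 3 weeks from Severe.
After 0 weeks: (0.0000, 0.0000, 1.0000)
After 1 week: (0.3200, 0.3500, 0.3300)
After 2 weeks: (0.3191, 0.3410, 0.3399)
After 3 weeks: (0.3193, 0.3409, 0.3398)
P(in Healthy after 3 weeks) = 0.3193

0.3193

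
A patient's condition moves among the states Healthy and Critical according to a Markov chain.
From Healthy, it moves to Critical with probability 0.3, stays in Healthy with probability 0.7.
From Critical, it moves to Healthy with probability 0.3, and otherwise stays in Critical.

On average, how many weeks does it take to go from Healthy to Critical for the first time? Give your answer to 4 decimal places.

3.3333

Let t(s) be the expected number of weeks to first reach Critical from state s, with t(Critical) = 0. Conditioning on the first week:
t(Healthy) = 1 + 0.7·t(Healthy)
Solving: t(Healthy) = 3.3333.
Expected weeks from Healthy to Critical: 3.3333.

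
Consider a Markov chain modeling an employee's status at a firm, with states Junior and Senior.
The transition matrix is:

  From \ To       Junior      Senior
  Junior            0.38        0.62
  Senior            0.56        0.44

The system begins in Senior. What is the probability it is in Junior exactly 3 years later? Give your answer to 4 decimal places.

0.4773

Propagate the distribution vector 3 years from Senior.
After 0 years: (0.0000, 1.0000)
After 1 year: (0.5600, 0.4400)
After 2 years: (0.4592, 0.5408)
After 3 years: (0.4773, 0.5227)
P(in Junior after 3 years) = 0.4773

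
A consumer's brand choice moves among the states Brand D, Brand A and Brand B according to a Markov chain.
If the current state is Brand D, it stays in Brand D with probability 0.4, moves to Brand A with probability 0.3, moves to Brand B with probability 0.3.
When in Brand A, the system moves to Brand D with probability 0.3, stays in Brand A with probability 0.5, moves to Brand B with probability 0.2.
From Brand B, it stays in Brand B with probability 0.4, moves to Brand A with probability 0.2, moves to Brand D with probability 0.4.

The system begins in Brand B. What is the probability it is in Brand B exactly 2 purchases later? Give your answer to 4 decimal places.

Sum over the intermediate state after 1 purchase:
P = P(Brand B→Brand D)·P(Brand D→Brand B) + P(Brand B→Brand A)·P(Brand A→Brand B) + P(Brand B→Brand B)·P(Brand B→Brand B)
  = 0.4×0.3 + 0.2×0.2 + 0.4×0.4
  = 0.1200 + 0.0400 + 0.1600 = 0.3200

0.3200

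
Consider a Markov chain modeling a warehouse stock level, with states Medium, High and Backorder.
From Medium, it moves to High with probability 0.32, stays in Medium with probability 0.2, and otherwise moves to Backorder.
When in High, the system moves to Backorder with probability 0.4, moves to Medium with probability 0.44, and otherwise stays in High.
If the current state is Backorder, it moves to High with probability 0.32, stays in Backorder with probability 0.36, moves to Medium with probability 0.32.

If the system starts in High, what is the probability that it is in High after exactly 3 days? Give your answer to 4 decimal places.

Propagate the distribution vector 3 days from High.
After 0 days: (0.0000, 1.0000, 0.0000)
After 1 day: (0.4400, 0.1600, 0.4000)
After 2 days: (0.2864, 0.2944, 0.4192)
After 3 days: (0.3210, 0.2729, 0.4061)
P(in High after 3 days) = 0.2729

0.2729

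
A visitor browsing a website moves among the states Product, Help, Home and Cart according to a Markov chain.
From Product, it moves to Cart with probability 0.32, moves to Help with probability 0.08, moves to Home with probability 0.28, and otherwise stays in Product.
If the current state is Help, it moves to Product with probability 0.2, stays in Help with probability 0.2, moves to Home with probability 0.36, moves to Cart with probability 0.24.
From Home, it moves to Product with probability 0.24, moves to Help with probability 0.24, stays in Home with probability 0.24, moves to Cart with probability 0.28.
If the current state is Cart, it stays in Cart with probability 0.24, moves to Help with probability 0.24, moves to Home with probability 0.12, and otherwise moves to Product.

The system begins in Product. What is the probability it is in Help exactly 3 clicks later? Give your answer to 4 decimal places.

Propagate the distribution vector 3 clicks from Product.
After 0 clicks: (1.0000, 0.0000, 0.0000, 0.0000)
After 1 click: (0.3200, 0.0800, 0.2800, 0.3200)
After 2 clicks: (0.3136, 0.1856, 0.2240, 0.2768)
After 3 clicks: (0.3020, 0.1824, 0.2416, 0.2740)
P(in Help after 3 clicks) = 0.1824

0.1824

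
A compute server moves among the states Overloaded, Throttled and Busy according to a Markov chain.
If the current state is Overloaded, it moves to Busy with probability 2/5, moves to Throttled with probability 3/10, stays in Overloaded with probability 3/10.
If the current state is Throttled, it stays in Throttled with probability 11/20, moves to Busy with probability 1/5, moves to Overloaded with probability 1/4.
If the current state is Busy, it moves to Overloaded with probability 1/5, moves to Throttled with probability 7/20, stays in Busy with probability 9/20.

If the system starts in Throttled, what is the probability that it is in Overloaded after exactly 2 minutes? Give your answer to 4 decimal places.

Sum over the intermediate state after 1 minute:
P = P(Throttled→Overloaded)·P(Overloaded→Overloaded) + P(Throttled→Throttled)·P(Throttled→Overloaded) + P(Throttled→Busy)·P(Busy→Overloaded)
  = 0.25×0.3 + 0.55×0.25 + 0.2×0.2
  = 0.0750 + 0.1375 + 0.0400 = 0.2525

0.2525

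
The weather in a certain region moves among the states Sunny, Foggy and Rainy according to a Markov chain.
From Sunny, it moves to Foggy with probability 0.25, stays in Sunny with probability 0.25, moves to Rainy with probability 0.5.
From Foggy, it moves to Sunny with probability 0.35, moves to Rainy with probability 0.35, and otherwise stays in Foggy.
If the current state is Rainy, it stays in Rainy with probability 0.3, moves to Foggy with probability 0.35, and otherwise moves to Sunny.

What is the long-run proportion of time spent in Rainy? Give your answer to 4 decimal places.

0.3788

Let the stationary distribution be π with π = πP and π_1 + π_2 + π_3 = 1.
π_1 = 0.25·π_1 + 0.35·π_2 + 0.35·π_3
π_2 = 0.25·π_1 + 0.3·π_2 + 0.35·π_3
Solving with the normalization constraint gives π = (0.3182, 0.3030, 0.3788).
So the stationary probability of Rainy is 0.3788.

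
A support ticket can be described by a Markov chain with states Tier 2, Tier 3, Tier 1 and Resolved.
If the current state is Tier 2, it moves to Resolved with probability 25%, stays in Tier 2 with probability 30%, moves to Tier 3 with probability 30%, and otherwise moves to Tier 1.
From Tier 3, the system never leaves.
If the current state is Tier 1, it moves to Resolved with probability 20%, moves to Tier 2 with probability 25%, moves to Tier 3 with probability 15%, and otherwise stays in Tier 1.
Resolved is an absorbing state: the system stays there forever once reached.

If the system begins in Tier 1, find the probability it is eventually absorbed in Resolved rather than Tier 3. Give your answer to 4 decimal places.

Let h(s) be the probability of absorption at Resolved starting from transient state s. Then h(Resolved) = 1 and h(Tier 3) = 0. By first-step analysis:
h(Tier 2) = 0.3·h(Tier 2) + 0.3·0 + 0.15·h(Tier 1) + 0.25·1
h(Tier 1) = 0.25·h(Tier 2) + 0.15·0 + 0.4·h(Tier 1) + 0.2·1
Solving: h(Tier 2) = 0.4706, h(Tier 1) = 0.5294.
Starting from Tier 1, the probability is 0.5294.

0.5294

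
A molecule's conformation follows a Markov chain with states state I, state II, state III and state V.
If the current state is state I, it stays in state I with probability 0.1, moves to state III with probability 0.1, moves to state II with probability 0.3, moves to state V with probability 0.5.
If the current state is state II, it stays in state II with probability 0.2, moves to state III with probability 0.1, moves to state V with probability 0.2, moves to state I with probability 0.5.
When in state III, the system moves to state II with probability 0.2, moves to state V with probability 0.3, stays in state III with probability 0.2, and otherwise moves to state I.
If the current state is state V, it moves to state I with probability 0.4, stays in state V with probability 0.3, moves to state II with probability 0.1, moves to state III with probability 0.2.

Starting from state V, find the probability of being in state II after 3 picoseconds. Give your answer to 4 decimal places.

0.1900

Propagate the distribution vector 3 picoseconds from state V.
After 0 picoseconds: (0.0000, 0.0000, 0.0000, 1.0000)
After 1 picosecond: (0.4000, 0.1000, 0.2000, 0.3000)
After 2 picoseconds: (0.2700, 0.2100, 0.1500, 0.3700)
After 3 picoseconds: (0.3250, 0.1900, 0.1520, 0.3330)
P(in state II after 3 picoseconds) = 0.1900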